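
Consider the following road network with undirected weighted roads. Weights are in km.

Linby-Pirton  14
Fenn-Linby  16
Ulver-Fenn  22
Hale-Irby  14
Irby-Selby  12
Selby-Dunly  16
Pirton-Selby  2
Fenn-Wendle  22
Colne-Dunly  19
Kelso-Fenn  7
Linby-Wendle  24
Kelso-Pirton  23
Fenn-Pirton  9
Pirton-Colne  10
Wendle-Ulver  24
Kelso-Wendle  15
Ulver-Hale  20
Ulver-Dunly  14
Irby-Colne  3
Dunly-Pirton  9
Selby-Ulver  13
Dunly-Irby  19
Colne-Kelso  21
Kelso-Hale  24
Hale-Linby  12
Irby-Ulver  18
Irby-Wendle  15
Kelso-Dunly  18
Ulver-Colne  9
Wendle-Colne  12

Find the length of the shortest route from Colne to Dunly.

Compare a few routes:
Colne - Dunly: 19 = 19
Colne - Irby - Dunly: 3+19 = 22
Cheapest is Colne - Dunly at 19 km.

19 km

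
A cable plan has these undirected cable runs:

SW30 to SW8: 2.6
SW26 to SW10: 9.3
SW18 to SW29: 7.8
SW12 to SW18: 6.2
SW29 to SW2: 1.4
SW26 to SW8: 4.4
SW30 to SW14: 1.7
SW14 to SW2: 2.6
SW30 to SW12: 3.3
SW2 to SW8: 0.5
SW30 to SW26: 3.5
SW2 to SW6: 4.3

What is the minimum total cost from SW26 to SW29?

Settle nodes by increasing distance from SW26:
SW26: 0
SW30: 3.5  (via SW26)
SW8: 4.4  (via SW26)
SW2: 4.9  (via SW8)
SW14: 5.2  (via SW30)
SW29: 6.3  (via SW2)
Shortest route: SW26 → SW8 → SW2 → SW29 = 6.3.

6.3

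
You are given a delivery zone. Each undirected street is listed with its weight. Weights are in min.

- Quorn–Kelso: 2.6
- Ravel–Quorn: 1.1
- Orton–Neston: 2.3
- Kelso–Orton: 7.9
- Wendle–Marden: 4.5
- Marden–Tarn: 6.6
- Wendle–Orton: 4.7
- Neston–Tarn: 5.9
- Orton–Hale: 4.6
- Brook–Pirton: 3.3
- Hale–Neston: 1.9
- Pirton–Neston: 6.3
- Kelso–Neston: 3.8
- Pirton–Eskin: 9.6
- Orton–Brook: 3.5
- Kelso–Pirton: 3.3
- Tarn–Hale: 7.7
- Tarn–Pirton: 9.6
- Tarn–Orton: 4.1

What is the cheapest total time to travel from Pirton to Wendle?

11.5 min

Enumerating some paths:
Pirton–Brook–Orton–Wendle: 3.3+3.5+4.7 = 11.5
Pirton–Kelso–Neston–Orton–Wendle: 3.3+3.8+2.3+4.7 = 14.1
Pirton–Kelso–Orton–Wendle: 3.3+7.9+4.7 = 15.9
Pirton–Neston–Orton–Wendle: 6.3+2.3+4.7 = 13.3
Cheapest is Pirton–Brook–Orton–Wendle at 11.5 min.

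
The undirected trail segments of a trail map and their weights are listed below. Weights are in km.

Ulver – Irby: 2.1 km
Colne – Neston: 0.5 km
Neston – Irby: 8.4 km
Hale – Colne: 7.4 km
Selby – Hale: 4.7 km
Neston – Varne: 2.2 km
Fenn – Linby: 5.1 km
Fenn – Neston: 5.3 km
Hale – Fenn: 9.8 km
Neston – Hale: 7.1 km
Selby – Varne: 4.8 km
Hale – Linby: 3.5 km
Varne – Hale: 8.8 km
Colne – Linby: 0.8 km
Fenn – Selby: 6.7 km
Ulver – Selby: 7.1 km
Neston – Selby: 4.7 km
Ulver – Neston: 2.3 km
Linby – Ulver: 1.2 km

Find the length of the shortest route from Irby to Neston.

4.4 km

Enumerating some paths:
Irby - Ulver - Linby - Colne - Neston: 2.1+1.2+0.8+0.5 = 4.6
Irby - Ulver - Neston: 2.1+2.3 = 4.4
Irby - Neston: 8.4 = 8.4
The minimum is 4.4 km via Irby - Ulver - Neston.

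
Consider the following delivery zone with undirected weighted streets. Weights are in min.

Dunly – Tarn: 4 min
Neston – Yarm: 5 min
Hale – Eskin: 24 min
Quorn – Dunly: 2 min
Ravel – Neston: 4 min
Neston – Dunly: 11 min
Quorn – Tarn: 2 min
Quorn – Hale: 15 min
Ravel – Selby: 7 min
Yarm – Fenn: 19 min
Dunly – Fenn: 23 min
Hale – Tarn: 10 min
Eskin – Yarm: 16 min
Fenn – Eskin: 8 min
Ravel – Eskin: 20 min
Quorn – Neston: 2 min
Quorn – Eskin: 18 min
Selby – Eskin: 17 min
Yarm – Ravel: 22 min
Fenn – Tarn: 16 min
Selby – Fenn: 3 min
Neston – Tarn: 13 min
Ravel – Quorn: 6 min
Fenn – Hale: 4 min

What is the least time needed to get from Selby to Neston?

Candidate routes:
Selby → Ravel → Neston: 7+4 = 11
Selby → Ravel → Quorn → Neston: 7+6+2 = 15
Cheapest is Selby → Ravel → Neston at 11 min.

11 min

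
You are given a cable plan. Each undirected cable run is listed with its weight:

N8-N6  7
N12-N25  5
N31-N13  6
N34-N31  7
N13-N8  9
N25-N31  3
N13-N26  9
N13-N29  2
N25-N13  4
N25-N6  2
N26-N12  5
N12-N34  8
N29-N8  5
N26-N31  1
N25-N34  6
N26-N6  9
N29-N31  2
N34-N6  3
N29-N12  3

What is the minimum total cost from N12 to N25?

5

Enumerating some paths:
N12 → N29 → N13 → N25: 3+2+4 = 9
N12 → N26 → N31 → N25: 5+1+3 = 9
N12 → N25: 5 = 5
N12 → N29 → N31 → N25: 3+2+3 = 8
Cheapest is N12 → N25 at 5.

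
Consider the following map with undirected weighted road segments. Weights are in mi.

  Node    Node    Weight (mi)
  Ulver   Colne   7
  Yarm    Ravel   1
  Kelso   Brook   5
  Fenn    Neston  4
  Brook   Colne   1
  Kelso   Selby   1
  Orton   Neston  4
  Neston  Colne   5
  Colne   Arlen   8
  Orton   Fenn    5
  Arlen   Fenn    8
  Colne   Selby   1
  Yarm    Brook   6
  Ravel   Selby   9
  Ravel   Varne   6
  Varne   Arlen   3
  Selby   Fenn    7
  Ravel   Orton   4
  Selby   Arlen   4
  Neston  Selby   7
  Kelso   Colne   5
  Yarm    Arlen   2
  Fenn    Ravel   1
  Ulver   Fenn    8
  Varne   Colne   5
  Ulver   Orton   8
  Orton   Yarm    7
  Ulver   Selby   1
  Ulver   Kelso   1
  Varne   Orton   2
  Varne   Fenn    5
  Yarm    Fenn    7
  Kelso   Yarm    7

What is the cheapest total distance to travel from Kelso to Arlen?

5 mi

Shortest distances from Kelso:
Kelso: 0
Selby: 1  (via Kelso)
Ulver: 1  (via Kelso)
Colne: 2  (via Selby)
Brook: 3  (via Colne)
Arlen: 5  (via Selby)
Shortest route: Kelso–Selby–Arlen = 5 mi.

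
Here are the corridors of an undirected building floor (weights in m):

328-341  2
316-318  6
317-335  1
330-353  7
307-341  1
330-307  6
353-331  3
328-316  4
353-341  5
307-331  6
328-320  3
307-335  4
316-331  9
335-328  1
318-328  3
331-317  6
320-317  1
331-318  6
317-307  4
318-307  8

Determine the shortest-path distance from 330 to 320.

11 m

Settle nodes by increasing distance from 330:
330: 0
307: 6  (via 330)
353: 7  (via 330)
341: 7  (via 307)
328: 9  (via 341)
317: 10  (via 307)
331: 10  (via 353)
335: 10  (via 307)
320: 11  (via 317)
Shortest route: 330 → 307 → 317 → 320 = 11 m.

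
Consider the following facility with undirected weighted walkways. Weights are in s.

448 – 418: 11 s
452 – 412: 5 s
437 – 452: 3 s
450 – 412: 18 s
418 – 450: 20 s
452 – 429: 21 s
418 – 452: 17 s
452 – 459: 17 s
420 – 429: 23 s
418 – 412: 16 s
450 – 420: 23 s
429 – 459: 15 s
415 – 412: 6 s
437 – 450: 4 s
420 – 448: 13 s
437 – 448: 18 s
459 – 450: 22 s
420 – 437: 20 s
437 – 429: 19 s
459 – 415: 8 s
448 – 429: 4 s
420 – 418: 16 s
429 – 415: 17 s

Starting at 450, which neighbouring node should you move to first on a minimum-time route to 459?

Compare a few routes:
450 - 437 - 452 - 459: 4+3+17 = 24
450 - 459: 22 = 22
Cheapest is 450 - 459 at 22 s.
So from 450 the first move is to 459.

459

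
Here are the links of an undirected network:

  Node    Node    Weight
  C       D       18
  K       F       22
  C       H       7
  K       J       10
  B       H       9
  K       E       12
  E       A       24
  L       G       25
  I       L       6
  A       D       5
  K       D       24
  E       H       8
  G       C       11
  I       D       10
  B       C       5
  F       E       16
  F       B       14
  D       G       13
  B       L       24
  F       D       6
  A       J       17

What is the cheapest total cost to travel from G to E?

26

Candidate routes:
G - D - F - E: 13+6+16 = 35
G - D - A - E: 13+5+24 = 42
G - C - H - E: 11+7+8 = 26
G - C - B - H - E: 11+5+9+8 = 33
Cheapest is G - C - H - E at 26.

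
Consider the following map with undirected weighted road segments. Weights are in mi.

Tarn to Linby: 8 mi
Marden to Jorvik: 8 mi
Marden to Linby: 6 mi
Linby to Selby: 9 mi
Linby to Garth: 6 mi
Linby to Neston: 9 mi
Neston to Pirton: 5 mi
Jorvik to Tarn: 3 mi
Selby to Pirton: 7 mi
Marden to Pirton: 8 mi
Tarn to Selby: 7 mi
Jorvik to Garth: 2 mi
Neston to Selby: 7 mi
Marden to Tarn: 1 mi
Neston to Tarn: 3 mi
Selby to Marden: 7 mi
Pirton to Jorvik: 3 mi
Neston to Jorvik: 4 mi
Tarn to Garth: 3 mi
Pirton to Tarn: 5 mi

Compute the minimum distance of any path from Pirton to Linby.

Shortest distances from Pirton:
Pirton: 0
Jorvik: 3  (via Pirton)
Garth: 5  (via Jorvik)
Neston: 5  (via Pirton)
Tarn: 5  (via Pirton)
Marden: 6  (via Tarn)
Selby: 7  (via Pirton)
Linby: 11  (via Garth)
Shortest route: Pirton–Jorvik–Garth–Linby = 11 mi.

11 mi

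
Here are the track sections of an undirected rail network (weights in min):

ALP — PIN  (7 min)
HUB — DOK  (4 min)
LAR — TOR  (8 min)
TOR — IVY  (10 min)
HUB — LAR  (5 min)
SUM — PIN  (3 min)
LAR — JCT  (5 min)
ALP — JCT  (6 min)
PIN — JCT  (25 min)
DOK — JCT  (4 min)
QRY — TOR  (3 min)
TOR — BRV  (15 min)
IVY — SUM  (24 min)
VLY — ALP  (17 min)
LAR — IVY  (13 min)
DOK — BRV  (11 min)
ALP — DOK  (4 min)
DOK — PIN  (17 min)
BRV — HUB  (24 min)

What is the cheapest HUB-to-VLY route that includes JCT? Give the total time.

31 min

Shortest HUB→JCT: HUB → DOK → JCT = 8
Shortest JCT→VLY: JCT → ALP → VLY = 23
Total via JCT: 8 + 23 = 31 min.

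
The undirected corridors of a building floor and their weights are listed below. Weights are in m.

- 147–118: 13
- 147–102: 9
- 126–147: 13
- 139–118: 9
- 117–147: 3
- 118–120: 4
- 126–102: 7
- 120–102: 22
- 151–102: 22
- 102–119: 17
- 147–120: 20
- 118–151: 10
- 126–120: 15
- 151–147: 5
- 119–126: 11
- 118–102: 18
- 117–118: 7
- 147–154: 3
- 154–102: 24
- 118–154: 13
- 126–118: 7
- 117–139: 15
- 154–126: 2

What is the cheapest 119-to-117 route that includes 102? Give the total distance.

29 m

Shortest 119→102: 119 → 102 = 17
Shortest 102→117: 102 → 147 → 117 = 12
Total via 102: 17 + 12 = 29 m.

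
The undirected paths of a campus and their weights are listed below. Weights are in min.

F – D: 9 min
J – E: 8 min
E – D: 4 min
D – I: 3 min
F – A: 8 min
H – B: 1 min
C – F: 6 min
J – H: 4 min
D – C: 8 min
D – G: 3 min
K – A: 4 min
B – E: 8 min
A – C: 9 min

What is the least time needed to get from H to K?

Running Dijkstra from H:
H: 0
B: 1  (via H)
J: 4  (via H)
E: 9  (via B)
D: 13  (via E)
G: 16  (via D)
I: 16  (via D)
C: 21  (via D)
F: 22  (via D)
A: 30  (via C)
K: 34  (via A)
Shortest route: H → B → E → D → C → A → K = 34 min.

34 min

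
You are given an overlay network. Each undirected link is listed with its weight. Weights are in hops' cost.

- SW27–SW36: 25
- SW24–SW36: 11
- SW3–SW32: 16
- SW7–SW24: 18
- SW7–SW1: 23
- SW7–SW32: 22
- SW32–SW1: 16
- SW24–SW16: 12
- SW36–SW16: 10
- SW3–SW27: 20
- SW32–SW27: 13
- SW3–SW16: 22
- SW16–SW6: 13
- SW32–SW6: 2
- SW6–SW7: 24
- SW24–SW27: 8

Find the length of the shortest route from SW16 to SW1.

Enumerating some paths:
SW16 - SW6 - SW32 - SW1: 13+2+16 = 31
SW16 - SW24 - SW27 - SW32 - SW1: 12+8+13+16 = 49
Cheapest is SW16 - SW6 - SW32 - SW1 at 31 hops' cost.

31 hops' cost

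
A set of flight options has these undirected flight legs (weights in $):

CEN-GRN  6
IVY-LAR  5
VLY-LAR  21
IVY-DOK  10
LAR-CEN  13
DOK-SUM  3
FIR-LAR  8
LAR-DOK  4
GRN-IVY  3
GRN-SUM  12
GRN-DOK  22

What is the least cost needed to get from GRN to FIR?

Candidate routes:
GRN–SUM–DOK–LAR–FIR: 12+3+4+8 = 27
GRN–IVY–DOK–LAR–FIR: 3+10+4+8 = 25
GRN–IVY–LAR–FIR: 3+5+8 = 16
Cheapest is GRN–IVY–LAR–FIR at $16.

$16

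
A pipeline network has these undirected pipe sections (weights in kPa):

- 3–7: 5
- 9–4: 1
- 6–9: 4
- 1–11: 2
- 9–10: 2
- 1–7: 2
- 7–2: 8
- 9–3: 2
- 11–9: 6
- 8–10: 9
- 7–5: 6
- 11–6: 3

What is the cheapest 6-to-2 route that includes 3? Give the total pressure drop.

19 kPa

Best 6 to 3: 6 → 9 → 3 costing 6
Shortest 3→2: 3 → 7 → 2 = 13
Total via 3: 6 + 13 = 19 kPa.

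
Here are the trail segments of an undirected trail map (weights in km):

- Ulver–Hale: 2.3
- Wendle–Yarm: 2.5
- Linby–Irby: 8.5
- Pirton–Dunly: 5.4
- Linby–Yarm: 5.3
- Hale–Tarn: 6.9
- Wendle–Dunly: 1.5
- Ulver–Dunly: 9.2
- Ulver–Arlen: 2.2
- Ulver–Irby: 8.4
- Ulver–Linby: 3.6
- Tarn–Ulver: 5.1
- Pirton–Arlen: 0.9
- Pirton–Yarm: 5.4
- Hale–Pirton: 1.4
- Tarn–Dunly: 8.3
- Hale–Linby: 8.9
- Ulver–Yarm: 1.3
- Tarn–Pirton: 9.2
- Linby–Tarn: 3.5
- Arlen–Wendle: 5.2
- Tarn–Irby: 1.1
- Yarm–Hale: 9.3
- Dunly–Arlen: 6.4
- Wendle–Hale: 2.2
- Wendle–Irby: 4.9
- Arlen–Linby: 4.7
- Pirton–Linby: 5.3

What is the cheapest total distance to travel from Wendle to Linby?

Compare a few routes:
Wendle - Yarm - Ulver - Linby: 2.5+1.3+3.6 = 7.4
Wendle - Hale - Ulver - Linby: 2.2+2.3+3.6 = 8.1
Wendle - Yarm - Linby: 2.5+5.3 = 7.8
The minimum is 7.4 km via Wendle - Yarm - Ulver - Linby.

7.4 km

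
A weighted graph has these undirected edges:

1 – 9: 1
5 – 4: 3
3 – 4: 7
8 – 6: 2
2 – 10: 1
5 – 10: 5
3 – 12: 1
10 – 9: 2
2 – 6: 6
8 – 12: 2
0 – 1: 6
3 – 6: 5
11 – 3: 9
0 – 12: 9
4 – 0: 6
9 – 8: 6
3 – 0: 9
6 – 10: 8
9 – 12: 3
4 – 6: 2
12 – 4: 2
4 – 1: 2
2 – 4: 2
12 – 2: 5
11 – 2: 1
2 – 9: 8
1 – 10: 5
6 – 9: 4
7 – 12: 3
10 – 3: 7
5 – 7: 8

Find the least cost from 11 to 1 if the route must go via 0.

15

Best 11 to 0: 11 → 2 → 4 → 0 costing 9
Shortest 0→1: 0 → 1 = 6
Total via 0: 9 + 6 = 15.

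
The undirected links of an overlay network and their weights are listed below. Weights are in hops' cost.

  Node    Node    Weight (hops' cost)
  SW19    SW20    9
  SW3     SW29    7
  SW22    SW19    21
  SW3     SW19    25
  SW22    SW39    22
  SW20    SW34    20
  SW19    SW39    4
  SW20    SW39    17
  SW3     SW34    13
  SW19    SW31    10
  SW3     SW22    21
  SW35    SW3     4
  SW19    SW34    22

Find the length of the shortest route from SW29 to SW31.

42 hops' cost

Enumerating some paths:
SW29 → SW3 → SW19 → SW31: 7+25+10 = 42
SW29 → SW3 → SW34 → SW19 → SW31: 7+13+22+10 = 52
Cheapest is SW29 → SW3 → SW19 → SW31 at 42 hops' cost.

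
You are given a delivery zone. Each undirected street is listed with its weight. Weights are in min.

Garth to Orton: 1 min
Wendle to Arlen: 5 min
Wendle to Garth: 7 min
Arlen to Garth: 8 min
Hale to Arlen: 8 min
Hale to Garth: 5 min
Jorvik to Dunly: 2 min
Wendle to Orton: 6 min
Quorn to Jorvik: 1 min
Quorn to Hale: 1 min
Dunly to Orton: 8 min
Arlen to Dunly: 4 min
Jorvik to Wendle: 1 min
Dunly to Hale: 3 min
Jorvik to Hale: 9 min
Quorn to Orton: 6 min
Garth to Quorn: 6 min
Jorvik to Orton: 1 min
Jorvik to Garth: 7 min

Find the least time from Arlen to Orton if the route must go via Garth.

9 min

Best Arlen to Garth: Arlen → Garth costing 8
Shortest Garth→Orton: Garth → Orton = 1
Total via Garth: 8 + 1 = 9 min.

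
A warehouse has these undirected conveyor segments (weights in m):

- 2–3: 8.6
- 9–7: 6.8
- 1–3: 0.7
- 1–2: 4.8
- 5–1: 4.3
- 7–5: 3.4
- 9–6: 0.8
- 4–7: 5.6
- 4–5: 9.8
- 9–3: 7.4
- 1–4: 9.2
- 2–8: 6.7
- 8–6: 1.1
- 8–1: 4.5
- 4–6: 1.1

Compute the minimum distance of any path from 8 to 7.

Candidate routes:
8 - 6 - 4 - 7: 1.1+1.1+5.6 = 7.8
8 - 6 - 9 - 7: 1.1+0.8+6.8 = 8.7
Cheapest is 8 - 6 - 4 - 7 at 7.8 m.

7.8 m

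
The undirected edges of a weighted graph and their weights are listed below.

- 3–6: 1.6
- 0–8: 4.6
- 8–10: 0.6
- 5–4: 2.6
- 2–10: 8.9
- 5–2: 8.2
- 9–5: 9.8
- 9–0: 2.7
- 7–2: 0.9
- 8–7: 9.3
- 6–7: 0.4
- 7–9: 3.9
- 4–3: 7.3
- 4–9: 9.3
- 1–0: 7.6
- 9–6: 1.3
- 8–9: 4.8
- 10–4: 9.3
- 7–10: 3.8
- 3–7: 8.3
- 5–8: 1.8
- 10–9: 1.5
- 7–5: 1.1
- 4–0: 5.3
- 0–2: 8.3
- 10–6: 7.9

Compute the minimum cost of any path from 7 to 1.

Settle nodes by increasing distance from 7:
7: 0
6: 0.4  (via 7)
2: 0.9  (via 7)
5: 1.1  (via 7)
9: 1.7  (via 6)
3: 2  (via 6)
8: 2.9  (via 5)
10: 3.2  (via 9)
4: 3.7  (via 5)
0: 4.4  (via 9)
1: 12  (via 0)
Shortest route: 7–6–9–0–1 = 12.

12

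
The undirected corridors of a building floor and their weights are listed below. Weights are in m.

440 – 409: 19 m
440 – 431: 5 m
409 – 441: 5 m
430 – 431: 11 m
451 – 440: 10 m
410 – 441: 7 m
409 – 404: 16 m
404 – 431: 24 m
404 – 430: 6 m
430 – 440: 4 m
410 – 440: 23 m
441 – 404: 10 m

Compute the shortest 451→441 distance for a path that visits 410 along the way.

40 m

Shortest 451→410: 451–440–410 = 33
Best 410 to 441: 410–441 costing 7
Total via 410: 33 + 7 = 40 m.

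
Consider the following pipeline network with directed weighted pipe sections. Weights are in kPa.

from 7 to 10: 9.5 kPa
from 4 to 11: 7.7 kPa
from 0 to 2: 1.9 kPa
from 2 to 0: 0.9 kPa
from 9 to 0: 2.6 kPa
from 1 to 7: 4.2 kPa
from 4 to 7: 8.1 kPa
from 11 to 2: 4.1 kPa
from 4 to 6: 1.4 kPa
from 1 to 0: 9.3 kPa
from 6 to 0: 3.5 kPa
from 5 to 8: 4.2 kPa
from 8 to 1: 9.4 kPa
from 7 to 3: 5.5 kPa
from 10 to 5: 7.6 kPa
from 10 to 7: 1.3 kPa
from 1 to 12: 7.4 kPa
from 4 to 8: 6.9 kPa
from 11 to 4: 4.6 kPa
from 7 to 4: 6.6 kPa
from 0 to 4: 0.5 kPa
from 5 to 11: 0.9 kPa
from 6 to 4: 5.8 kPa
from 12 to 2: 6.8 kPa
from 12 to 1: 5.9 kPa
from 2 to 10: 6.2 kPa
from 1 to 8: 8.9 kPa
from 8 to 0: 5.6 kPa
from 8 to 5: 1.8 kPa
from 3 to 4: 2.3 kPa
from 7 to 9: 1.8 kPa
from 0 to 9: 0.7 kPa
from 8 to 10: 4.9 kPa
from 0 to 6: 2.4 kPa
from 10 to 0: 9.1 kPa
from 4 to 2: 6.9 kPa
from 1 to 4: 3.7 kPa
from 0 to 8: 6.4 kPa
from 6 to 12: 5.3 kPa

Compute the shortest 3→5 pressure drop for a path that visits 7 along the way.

23 kPa

Best 3 to 7: 3–4–7 costing 10.4
Shortest 7→5: 7–9–0–8–5 = 12.6
Total via 7: 10.4 + 12.6 = 23 kPa.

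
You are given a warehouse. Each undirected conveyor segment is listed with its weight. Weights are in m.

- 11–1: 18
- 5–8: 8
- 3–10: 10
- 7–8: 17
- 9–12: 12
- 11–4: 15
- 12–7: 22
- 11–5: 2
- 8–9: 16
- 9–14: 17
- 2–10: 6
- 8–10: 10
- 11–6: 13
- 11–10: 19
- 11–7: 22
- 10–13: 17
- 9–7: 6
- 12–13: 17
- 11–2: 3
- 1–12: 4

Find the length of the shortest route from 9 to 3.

36 m

Shortest distances from 9:
9: 0
7: 6  (via 9)
12: 12  (via 9)
1: 16  (via 12)
8: 16  (via 9)
14: 17  (via 9)
5: 24  (via 8)
10: 26  (via 8)
11: 26  (via 5)
2: 29  (via 11)
13: 29  (via 12)
3: 36  (via 10)
Shortest route: 9 → 8 → 10 → 3 = 36 m.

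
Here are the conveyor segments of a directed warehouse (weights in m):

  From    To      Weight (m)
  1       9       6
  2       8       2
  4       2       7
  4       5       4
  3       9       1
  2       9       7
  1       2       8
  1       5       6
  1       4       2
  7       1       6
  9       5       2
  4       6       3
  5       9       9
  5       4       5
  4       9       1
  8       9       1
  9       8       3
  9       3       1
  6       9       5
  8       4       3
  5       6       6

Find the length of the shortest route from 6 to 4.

Settle nodes by increasing distance from 6:
6: 0
9: 5  (via 6)
3: 6  (via 9)
5: 7  (via 9)
8: 8  (via 9)
4: 11  (via 8)
Shortest route: 6 → 9 → 8 → 4 = 11 m.

11 m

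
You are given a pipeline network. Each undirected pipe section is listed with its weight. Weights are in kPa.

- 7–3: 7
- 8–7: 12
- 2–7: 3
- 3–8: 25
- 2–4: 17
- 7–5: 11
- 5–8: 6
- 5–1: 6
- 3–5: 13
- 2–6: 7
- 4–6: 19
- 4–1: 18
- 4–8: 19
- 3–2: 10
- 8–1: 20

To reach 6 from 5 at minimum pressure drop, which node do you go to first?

7

Candidate routes:
5–8–7–2–6: 6+12+3+7 = 28
5–3–2–6: 13+10+7 = 30
5–7–2–6: 11+3+7 = 21
Cheapest is 5–7–2–6 at 21 kPa.
So from 5 the first move is to 7.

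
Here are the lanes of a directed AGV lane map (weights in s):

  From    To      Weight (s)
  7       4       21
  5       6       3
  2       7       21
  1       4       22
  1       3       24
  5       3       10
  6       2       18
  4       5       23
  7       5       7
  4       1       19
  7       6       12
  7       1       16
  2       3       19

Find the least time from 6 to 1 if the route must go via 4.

Shortest 6→4: 6–2–7–4 = 60
Best 4 to 1: 4–1 costing 19
Total via 4: 60 + 19 = 79 s.

79 s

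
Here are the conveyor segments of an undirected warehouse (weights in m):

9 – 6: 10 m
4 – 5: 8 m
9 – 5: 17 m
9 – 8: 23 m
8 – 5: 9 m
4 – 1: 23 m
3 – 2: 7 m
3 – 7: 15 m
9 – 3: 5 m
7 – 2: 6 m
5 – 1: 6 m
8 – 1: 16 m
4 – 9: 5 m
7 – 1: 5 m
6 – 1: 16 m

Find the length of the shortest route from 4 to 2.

17 m

Shortest distances from 4:
4: 0
9: 5  (via 4)
5: 8  (via 4)
3: 10  (via 9)
1: 14  (via 5)
6: 15  (via 9)
2: 17  (via 3)
Shortest route: 4 → 9 → 3 → 2 = 17 m.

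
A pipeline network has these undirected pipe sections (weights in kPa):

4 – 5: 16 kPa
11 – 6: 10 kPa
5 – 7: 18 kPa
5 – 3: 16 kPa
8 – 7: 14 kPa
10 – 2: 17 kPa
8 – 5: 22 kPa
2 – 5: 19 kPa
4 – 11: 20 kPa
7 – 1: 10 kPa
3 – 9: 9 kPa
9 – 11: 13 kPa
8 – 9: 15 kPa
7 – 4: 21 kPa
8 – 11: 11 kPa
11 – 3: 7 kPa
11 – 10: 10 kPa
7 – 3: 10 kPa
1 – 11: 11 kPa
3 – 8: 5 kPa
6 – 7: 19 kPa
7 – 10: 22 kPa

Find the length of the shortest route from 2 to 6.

37 kPa

Running Dijkstra from 2:
2: 0
10: 17  (via 2)
5: 19  (via 2)
11: 27  (via 10)
3: 34  (via 11)
4: 35  (via 5)
6: 37  (via 11)
Shortest route: 2 → 10 → 11 → 6 = 37 kPa.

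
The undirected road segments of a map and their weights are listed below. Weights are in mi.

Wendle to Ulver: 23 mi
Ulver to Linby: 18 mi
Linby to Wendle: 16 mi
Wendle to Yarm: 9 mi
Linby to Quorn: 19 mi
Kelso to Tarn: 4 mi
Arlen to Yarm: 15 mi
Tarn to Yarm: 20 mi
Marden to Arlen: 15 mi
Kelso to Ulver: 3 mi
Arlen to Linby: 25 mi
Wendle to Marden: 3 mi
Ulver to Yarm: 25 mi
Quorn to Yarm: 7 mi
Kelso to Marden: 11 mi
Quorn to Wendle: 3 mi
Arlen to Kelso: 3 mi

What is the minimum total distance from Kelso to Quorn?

17 mi

Shortest distances from Kelso:
Kelso: 0
Arlen: 3  (via Kelso)
Ulver: 3  (via Kelso)
Tarn: 4  (via Kelso)
Marden: 11  (via Kelso)
Wendle: 14  (via Marden)
Quorn: 17  (via Wendle)
Shortest route: Kelso–Marden–Wendle–Quorn = 17 mi.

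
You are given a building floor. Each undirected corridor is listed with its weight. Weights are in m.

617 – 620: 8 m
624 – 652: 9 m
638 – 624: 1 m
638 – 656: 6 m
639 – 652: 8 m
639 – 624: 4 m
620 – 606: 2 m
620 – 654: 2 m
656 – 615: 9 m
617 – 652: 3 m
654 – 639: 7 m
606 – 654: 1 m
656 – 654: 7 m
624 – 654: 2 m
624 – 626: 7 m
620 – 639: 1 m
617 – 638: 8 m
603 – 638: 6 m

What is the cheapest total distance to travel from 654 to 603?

Settle nodes by increasing distance from 654:
654: 0
606: 1  (via 654)
624: 2  (via 654)
620: 2  (via 654)
638: 3  (via 624)
639: 3  (via 620)
656: 7  (via 654)
603: 9  (via 638)
Shortest route: 654–624–638–603 = 9 m.

9 m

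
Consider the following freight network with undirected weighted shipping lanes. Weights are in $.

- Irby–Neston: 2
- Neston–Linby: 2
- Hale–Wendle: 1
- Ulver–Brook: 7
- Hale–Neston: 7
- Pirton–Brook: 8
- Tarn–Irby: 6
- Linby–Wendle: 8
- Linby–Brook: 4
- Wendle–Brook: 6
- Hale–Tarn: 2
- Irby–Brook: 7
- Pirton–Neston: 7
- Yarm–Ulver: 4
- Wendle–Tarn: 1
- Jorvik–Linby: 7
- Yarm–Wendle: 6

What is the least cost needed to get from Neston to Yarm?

Candidate routes:
Neston - Hale - Tarn - Wendle - Yarm: 7+2+1+6 = 16
Neston - Linby - Wendle - Yarm: 2+8+6 = 16
Neston - Hale - Wendle - Yarm: 7+1+6 = 14
Neston - Irby - Tarn - Wendle - Yarm: 2+6+1+6 = 15
Cheapest is Neston - Hale - Wendle - Yarm at $14.

$14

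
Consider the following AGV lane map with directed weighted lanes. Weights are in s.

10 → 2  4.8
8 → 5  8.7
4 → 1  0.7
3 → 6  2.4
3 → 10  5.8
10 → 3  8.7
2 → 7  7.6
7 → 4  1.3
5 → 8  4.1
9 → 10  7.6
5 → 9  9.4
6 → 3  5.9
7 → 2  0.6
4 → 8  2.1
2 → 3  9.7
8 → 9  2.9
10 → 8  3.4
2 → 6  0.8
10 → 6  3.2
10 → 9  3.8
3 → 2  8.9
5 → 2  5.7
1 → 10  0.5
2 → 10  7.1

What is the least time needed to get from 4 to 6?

Enumerating some paths:
4–1–10–6: 0.7+0.5+3.2 = 4.4
4–1–10–2–6: 0.7+0.5+4.8+0.8 = 6.8
The minimum is 4.4 s via 4–1–10–6.

4.4 s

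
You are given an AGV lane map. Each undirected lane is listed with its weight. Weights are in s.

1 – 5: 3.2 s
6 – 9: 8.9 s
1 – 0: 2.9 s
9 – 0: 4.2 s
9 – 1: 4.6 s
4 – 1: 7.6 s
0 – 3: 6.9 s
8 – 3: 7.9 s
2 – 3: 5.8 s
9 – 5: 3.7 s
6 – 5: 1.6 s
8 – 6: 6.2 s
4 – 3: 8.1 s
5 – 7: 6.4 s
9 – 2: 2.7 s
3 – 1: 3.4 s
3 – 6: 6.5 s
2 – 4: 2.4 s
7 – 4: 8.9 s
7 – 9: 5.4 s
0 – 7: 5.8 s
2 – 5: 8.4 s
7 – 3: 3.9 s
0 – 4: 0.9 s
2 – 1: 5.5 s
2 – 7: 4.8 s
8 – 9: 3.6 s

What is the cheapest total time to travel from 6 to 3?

Shortest distances from 6:
6: 0
5: 1.6  (via 6)
1: 4.8  (via 5)
9: 5.3  (via 5)
8: 6.2  (via 6)
3: 6.5  (via 6)
Shortest route: 6–3 = 6.5 s.

6.5 s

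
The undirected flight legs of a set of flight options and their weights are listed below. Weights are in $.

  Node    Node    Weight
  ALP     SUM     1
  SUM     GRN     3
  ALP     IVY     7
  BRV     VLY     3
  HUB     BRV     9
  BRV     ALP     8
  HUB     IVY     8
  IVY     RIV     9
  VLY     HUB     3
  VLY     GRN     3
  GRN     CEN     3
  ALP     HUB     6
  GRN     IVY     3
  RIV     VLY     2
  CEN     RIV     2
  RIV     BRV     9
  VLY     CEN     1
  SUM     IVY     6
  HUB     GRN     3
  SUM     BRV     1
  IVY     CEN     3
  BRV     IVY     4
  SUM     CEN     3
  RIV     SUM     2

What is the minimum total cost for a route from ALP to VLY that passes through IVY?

Shortest ALP→IVY: ALP → SUM → BRV → IVY = 6
Shortest IVY→VLY: IVY → CEN → VLY = 4
Total via IVY: 6 + 4 = $10.

$10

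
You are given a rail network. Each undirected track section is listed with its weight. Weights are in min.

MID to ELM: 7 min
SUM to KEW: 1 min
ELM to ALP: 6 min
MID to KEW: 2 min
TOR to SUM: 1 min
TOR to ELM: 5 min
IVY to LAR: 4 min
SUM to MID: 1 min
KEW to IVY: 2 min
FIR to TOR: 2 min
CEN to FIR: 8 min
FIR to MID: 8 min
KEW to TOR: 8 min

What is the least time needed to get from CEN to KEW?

12 min

Shortest distances from CEN:
CEN: 0
FIR: 8  (via CEN)
TOR: 10  (via FIR)
SUM: 11  (via TOR)
MID: 12  (via SUM)
KEW: 12  (via SUM)
Shortest route: CEN → FIR → TOR → SUM → KEW = 12 min.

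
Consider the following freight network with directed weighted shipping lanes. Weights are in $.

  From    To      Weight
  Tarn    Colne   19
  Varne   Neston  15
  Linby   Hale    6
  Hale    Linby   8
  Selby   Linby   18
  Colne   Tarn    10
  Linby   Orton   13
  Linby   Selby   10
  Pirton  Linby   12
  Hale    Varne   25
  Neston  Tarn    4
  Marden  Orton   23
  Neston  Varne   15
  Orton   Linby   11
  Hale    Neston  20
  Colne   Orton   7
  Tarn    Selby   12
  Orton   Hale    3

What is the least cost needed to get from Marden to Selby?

Running Dijkstra from Marden:
Marden: 0
Orton: 23  (via Marden)
Hale: 26  (via Orton)
Linby: 34  (via Orton)
Selby: 44  (via Linby)
Shortest route: Marden → Orton → Linby → Selby = $44.

$44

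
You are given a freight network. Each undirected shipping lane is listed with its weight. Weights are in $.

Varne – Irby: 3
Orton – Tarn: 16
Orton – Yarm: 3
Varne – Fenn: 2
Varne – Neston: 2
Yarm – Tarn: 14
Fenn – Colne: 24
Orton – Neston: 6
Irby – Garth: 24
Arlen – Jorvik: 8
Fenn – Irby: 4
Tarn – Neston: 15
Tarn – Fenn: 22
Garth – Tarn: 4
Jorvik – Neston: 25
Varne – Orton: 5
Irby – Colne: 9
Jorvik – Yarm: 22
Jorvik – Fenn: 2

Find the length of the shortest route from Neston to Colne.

$14

Settle nodes by increasing distance from Neston:
Neston: 0
Varne: 2  (via Neston)
Fenn: 4  (via Varne)
Irby: 5  (via Varne)
Jorvik: 6  (via Fenn)
Orton: 6  (via Neston)
Yarm: 9  (via Orton)
Colne: 14  (via Irby)
Shortest route: Neston → Varne → Irby → Colne = $14.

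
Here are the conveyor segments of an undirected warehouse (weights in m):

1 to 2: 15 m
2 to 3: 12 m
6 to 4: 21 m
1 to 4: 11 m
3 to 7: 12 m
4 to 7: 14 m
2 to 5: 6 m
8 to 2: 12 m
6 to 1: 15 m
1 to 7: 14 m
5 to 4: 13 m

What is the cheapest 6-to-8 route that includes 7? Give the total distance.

Shortest 6→7: 6–1–7 = 29
Shortest 7→8: 7–3–2–8 = 36
Total via 7: 29 + 36 = 65 m.

65 m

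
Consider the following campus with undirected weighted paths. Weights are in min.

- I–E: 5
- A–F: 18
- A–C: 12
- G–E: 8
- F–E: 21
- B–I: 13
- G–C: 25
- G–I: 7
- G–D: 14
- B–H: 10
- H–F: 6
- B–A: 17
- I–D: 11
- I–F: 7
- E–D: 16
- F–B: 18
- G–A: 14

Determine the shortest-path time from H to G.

Settle nodes by increasing distance from H:
H: 0
F: 6  (via H)
B: 10  (via H)
I: 13  (via F)
E: 18  (via I)
G: 20  (via I)
Shortest route: H–F–I–G = 20 min.

20 min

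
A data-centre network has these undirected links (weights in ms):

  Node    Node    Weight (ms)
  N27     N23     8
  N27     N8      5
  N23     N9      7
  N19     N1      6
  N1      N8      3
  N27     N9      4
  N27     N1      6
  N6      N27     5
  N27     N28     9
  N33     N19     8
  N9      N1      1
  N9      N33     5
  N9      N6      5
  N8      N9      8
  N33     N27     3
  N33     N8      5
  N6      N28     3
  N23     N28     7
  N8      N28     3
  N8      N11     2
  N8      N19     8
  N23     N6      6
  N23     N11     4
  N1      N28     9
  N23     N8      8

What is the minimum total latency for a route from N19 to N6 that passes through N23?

Best N19 to N23: N19–N1–N9–N23 costing 14
Shortest N23→N6: N23–N6 = 6
Total via N23: 14 + 6 = 20 ms.

20 ms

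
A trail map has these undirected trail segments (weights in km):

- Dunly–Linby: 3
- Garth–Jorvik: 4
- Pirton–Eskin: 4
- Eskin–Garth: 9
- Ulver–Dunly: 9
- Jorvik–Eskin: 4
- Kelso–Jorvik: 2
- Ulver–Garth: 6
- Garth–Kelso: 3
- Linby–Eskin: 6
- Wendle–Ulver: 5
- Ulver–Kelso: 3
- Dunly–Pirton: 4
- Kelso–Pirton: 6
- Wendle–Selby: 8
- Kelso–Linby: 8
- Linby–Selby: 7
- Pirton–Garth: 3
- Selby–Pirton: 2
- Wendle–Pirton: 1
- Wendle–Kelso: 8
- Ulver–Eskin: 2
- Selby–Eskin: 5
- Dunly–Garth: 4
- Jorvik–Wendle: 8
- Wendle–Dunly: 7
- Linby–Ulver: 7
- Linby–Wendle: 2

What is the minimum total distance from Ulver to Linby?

7 km

Settle nodes by increasing distance from Ulver:
Ulver: 0
Eskin: 2  (via Ulver)
Kelso: 3  (via Ulver)
Jorvik: 5  (via Kelso)
Wendle: 5  (via Ulver)
Garth: 6  (via Ulver)
Pirton: 6  (via Eskin)
Linby: 7  (via Ulver)
Shortest route: Ulver → Linby = 7 km.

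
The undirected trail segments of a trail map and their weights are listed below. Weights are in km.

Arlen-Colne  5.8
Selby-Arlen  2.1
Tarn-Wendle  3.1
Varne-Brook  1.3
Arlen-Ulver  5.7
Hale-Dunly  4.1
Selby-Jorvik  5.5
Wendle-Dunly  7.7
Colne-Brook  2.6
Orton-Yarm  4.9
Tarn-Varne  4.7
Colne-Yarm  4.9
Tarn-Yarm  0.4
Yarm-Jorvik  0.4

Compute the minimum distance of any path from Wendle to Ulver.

Candidate routes:
Wendle - Tarn - Yarm - Colne - Arlen - Ulver: 3.1+0.4+4.9+5.8+5.7 = 19.9
Wendle - Tarn - Yarm - Jorvik - Selby - Arlen - Ulver: 3.1+0.4+0.4+5.5+2.1+5.7 = 17.2
Wendle - Tarn - Varne - Brook - Colne - Arlen - Ulver: 3.1+4.7+1.3+2.6+5.8+5.7 = 23.2
Cheapest is Wendle - Tarn - Yarm - Jorvik - Selby - Arlen - Ulver at 17.2 km.

17.2 km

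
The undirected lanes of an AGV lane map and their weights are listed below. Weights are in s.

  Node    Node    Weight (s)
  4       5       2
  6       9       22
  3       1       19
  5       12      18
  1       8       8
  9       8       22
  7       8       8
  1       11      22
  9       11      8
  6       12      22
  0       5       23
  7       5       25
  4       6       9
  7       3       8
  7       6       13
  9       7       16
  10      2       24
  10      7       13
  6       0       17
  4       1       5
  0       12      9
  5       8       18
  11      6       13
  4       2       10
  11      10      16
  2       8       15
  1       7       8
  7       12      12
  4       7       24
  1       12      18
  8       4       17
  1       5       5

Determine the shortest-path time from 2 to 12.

Candidate routes:
2–4–5–12: 10+2+18 = 30
2–4–1–12: 10+5+18 = 33
Cheapest is 2–4–5–12 at 30 s.

30 s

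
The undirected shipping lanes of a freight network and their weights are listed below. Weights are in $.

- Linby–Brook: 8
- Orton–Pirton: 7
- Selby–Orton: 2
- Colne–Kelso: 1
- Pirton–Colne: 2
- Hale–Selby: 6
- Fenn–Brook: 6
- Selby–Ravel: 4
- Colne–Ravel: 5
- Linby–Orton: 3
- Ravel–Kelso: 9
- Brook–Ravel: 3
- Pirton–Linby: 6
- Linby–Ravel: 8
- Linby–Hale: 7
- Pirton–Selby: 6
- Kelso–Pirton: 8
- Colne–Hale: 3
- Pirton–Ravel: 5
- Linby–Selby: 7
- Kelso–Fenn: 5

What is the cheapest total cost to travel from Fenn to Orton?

$15

Running Dijkstra from Fenn:
Fenn: 0
Kelso: 5  (via Fenn)
Brook: 6  (via Fenn)
Colne: 6  (via Kelso)
Pirton: 8  (via Colne)
Ravel: 9  (via Brook)
Hale: 9  (via Colne)
Selby: 13  (via Ravel)
Linby: 14  (via Brook)
Orton: 15  (via Pirton)
Shortest route: Fenn–Kelso–Colne–Pirton–Orton = $15.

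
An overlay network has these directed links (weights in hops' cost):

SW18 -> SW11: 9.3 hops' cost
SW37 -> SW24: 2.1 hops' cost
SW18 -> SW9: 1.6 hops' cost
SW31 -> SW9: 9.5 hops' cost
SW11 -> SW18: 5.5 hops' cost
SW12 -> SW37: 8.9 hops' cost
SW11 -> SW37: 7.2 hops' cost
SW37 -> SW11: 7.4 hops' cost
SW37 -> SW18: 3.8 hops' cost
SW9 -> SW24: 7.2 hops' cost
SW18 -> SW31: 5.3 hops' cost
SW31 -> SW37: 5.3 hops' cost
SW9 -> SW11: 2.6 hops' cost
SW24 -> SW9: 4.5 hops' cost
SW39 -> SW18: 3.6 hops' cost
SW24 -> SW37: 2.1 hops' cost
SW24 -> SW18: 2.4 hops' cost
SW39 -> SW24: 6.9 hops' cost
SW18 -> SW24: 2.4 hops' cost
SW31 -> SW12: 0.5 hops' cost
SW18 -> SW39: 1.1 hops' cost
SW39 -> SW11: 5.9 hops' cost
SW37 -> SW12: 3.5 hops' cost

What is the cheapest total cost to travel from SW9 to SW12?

12.8 hops' cost

Shortest distances from SW9:
SW9: 0
SW11: 2.6  (via SW9)
SW24: 7.2  (via SW9)
SW18: 8.1  (via SW11)
SW39: 9.2  (via SW18)
SW37: 9.3  (via SW24)
SW12: 12.8  (via SW37)
Shortest route: SW9–SW24–SW37–SW12 = 12.8 hops' cost.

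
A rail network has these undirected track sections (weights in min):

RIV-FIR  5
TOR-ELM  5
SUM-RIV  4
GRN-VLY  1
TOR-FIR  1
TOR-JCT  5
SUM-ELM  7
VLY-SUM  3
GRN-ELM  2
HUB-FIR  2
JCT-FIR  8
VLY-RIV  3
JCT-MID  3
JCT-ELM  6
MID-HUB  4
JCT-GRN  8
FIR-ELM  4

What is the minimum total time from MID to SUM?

15 min

Enumerating some paths:
MID - HUB - FIR - RIV - SUM: 4+2+5+4 = 15
MID - HUB - FIR - ELM - GRN - VLY - SUM: 4+2+4+2+1+3 = 16
Cheapest is MID - HUB - FIR - RIV - SUM at 15 min.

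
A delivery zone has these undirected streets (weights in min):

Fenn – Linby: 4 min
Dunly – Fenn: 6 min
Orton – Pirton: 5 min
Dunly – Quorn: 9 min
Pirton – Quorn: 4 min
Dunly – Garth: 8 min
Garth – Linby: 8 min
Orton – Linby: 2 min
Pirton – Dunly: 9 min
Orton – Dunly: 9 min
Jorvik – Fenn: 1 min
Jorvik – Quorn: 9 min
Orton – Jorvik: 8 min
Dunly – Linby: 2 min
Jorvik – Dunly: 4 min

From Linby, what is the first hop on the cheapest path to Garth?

Candidate routes:
Linby–Fenn–Jorvik–Dunly–Garth: 4+1+4+8 = 17
Linby–Garth: 8 = 8
Linby–Dunly–Garth: 2+8 = 10
The minimum is 8 min via Linby–Garth.
So from Linby the first move is to Garth.

Garth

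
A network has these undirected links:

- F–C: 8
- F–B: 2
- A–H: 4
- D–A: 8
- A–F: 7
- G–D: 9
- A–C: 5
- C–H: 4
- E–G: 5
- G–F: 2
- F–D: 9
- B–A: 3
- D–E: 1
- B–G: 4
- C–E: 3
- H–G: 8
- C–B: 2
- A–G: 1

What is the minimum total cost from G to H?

5

Running Dijkstra from G:
G: 0
A: 1  (via G)
F: 2  (via G)
B: 4  (via G)
E: 5  (via G)
H: 5  (via A)
Shortest route: G–A–H = 5.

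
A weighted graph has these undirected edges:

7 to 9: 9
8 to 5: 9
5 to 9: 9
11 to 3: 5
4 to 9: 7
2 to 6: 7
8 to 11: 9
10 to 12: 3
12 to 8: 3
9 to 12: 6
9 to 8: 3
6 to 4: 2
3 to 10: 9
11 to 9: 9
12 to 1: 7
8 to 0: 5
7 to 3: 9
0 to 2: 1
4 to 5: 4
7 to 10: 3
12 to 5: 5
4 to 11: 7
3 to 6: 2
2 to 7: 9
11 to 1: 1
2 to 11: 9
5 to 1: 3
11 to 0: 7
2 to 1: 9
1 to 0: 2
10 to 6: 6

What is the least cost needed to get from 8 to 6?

12

Running Dijkstra from 8:
8: 0
9: 3  (via 8)
12: 3  (via 8)
0: 5  (via 8)
2: 6  (via 0)
10: 6  (via 12)
1: 7  (via 0)
5: 8  (via 12)
11: 8  (via 1)
7: 9  (via 10)
4: 10  (via 9)
6: 12  (via 10)
Shortest route: 8 → 12 → 10 → 6 = 12.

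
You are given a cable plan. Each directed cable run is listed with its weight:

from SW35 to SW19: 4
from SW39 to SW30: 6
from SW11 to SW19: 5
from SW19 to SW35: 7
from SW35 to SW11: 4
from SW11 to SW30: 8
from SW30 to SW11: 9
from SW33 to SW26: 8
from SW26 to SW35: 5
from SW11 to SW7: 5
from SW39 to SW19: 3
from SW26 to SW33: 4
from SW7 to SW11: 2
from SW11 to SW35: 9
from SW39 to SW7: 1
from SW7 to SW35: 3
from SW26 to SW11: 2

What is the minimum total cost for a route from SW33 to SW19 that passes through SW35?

17

Best SW33 to SW35: SW33 → SW26 → SW35 costing 13
Best SW35 to SW19: SW35 → SW19 costing 4
Total via SW35: 13 + 4 = 17.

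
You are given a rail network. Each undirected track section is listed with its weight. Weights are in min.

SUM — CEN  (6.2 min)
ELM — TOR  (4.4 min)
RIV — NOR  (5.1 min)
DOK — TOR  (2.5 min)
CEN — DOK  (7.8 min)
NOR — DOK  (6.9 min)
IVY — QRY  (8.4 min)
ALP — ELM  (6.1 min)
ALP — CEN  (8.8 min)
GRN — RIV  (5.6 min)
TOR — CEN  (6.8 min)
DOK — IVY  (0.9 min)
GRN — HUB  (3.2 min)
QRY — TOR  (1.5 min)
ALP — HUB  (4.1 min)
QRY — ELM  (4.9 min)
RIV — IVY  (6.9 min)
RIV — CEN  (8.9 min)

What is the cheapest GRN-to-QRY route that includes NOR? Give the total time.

21.6 min

Best GRN to NOR: GRN → RIV → NOR costing 10.7
Best NOR to QRY: NOR → DOK → TOR → QRY costing 10.9
Total via NOR: 10.7 + 10.9 = 21.6 min.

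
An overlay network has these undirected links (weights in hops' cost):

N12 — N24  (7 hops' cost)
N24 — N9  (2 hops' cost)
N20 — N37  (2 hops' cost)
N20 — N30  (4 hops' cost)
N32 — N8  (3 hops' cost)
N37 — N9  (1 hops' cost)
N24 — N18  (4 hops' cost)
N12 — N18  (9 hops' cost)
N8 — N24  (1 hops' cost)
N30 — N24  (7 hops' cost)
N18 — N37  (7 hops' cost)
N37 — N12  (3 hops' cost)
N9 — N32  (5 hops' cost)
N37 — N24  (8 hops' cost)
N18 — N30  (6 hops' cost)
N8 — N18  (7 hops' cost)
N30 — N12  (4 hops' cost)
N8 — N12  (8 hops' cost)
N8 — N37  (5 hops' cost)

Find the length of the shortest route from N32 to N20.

Running Dijkstra from N32:
N32: 0
N8: 3  (via N32)
N24: 4  (via N8)
N9: 5  (via N32)
N37: 6  (via N9)
N18: 8  (via N24)
N20: 8  (via N37)
Shortest route: N32 → N9 → N37 → N20 = 8 hops' cost.

8 hops' cost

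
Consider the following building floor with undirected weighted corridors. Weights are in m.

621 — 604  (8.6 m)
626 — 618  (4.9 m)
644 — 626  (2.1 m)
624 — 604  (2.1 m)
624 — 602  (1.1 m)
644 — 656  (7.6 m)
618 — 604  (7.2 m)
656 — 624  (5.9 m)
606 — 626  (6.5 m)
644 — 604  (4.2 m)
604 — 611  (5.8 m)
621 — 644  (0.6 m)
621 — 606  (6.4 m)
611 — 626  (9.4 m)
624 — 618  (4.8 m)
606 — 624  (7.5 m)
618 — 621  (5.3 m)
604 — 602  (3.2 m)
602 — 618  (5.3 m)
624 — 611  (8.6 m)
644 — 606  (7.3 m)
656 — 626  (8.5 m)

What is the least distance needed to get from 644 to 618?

5.9 m

Compare a few routes:
644 → 626 → 618: 2.1+4.9 = 7
644 → 621 → 618: 0.6+5.3 = 5.9
Cheapest is 644 → 621 → 618 at 5.9 m.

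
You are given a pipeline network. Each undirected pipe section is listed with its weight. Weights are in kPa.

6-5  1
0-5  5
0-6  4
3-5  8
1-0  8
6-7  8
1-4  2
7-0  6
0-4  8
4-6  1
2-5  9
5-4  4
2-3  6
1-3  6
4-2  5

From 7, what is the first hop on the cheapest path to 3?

Compare a few routes:
7–0–5–3: 6+5+8 = 19
7–6–5–3: 8+1+8 = 17
Cheapest is 7–6–5–3 at 17 kPa.
So from 7 the first move is to 6.

6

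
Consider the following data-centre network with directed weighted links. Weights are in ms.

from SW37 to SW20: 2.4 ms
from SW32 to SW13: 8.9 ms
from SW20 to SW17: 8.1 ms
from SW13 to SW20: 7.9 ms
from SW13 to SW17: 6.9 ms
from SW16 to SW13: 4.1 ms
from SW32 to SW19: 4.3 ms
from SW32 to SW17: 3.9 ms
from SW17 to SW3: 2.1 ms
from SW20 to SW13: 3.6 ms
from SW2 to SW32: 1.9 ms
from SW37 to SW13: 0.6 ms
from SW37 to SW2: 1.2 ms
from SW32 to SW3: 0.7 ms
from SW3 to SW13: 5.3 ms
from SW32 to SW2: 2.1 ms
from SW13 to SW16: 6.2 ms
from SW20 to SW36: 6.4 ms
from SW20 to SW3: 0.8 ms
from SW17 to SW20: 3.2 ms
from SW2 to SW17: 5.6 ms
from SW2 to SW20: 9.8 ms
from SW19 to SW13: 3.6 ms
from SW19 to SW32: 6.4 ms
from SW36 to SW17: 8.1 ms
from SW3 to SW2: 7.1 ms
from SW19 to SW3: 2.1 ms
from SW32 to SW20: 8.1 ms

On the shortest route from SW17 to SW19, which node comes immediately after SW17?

Candidate routes:
SW17–SW20–SW3–SW2–SW32–SW19: 3.2+0.8+7.1+1.9+4.3 = 17.3
SW17–SW3–SW2–SW32–SW19: 2.1+7.1+1.9+4.3 = 15.4
The minimum is 15.4 ms via SW17–SW3–SW2–SW32–SW19.
So from SW17 the first move is to SW3.

SW3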